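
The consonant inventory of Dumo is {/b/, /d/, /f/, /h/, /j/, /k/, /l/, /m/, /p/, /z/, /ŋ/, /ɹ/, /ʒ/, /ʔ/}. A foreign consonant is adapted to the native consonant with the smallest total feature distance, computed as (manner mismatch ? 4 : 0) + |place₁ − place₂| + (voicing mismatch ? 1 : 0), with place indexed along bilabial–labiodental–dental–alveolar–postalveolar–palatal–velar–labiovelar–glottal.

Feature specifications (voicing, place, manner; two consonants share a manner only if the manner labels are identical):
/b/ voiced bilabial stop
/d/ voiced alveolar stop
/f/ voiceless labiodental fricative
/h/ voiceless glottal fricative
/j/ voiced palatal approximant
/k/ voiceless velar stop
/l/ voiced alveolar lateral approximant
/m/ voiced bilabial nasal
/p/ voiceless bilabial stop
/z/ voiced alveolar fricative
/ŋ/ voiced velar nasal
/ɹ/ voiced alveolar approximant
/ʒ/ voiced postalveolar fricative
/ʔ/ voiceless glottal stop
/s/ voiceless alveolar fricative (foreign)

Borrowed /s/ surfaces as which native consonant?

/z/ is closest: same manner (fricative), place distance 0 (alveolar→alveolar), voicing differs (+1); total 1. Next closest is /f/ at distance 2.

z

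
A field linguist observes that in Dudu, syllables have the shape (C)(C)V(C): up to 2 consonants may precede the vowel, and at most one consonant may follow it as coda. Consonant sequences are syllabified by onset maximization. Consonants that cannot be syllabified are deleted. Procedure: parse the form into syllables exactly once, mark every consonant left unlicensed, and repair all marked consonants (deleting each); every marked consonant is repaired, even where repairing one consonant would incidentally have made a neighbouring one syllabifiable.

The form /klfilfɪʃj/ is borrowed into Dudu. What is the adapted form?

Syllabifying with onset maximization leaves /k/, /j/ stranded (at most one coda consonant is licensed; onsets may contain at most 2 consonants).
Each unlicensed consonant is deleted: /k/, /j/.

lfilfɪʃ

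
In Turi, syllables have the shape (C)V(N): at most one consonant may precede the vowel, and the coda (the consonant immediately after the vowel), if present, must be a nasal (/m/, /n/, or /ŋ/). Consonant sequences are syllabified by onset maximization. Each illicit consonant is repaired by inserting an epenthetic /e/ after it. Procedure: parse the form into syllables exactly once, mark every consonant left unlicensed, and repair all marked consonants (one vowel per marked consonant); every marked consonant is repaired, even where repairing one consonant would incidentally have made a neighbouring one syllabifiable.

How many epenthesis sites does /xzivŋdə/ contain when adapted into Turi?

3

The unsyllabifiable consonants are /x/, /v/, /ŋ/; each receives one epenthetic vowel.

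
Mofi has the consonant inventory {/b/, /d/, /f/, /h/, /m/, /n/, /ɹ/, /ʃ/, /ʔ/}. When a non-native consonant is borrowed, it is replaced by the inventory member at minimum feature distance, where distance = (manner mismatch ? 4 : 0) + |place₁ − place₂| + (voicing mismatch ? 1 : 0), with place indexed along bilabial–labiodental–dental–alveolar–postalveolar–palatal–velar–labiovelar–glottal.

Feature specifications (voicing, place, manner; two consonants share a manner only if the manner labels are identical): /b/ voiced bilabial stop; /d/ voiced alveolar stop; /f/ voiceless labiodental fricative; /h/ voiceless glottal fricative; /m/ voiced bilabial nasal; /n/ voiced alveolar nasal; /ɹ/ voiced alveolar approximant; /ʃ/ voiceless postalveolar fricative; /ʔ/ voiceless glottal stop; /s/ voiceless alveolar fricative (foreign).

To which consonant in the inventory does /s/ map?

ʃ

/ʃ/ is closest: same manner (fricative), place distance 1 (alveolar→postalveolar), same voicing; total 1. Next closest is /f/ at distance 2.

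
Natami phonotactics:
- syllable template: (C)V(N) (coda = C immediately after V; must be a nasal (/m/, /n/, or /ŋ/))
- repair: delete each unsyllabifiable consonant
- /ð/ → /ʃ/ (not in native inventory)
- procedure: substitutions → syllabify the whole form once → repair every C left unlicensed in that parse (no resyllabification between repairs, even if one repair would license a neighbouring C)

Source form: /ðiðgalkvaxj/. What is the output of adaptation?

Substitution: /ð/ → /ʃ/, giving /ʃiʃgalkvaxj/.
Syllabifying with onset maximization leaves /ʃ/, /l/, /k/, /x/, /j/ stranded (only a nasal (/m/, /n/, or /ŋ/) is licensed in coda position; onsets are limited to one consonant).
Deletion applies to /ʃ/, /l/, /k/, /x/, /j/.

ʃigava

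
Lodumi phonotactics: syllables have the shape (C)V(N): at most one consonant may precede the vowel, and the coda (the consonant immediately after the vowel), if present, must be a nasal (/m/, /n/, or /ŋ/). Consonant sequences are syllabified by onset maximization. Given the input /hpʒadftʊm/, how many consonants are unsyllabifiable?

4

Under (C)V(N), the unsyllabifiable consonants are /h/, /p/, /d/, /f/ (only a nasal (/m/, /n/, or /ŋ/) is licensed in coda position; onsets are limited to one consonant).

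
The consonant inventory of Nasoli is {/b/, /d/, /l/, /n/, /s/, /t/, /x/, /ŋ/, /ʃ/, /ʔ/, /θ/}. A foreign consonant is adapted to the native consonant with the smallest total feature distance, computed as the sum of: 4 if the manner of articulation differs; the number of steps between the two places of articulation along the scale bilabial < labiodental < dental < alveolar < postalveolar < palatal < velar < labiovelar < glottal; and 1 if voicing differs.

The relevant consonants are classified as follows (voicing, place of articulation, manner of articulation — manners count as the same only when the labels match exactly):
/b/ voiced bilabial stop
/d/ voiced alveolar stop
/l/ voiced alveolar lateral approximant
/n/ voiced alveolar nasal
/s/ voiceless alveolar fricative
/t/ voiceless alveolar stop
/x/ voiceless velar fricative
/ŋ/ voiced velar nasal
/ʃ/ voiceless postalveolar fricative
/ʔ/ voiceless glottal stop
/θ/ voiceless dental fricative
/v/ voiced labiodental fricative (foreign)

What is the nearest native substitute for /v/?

/θ/ is closest: same manner (fricative), place distance 1 (labiodental→dental), voicing differs (+1); total 2. Next closest is /s/ at distance 3.

θ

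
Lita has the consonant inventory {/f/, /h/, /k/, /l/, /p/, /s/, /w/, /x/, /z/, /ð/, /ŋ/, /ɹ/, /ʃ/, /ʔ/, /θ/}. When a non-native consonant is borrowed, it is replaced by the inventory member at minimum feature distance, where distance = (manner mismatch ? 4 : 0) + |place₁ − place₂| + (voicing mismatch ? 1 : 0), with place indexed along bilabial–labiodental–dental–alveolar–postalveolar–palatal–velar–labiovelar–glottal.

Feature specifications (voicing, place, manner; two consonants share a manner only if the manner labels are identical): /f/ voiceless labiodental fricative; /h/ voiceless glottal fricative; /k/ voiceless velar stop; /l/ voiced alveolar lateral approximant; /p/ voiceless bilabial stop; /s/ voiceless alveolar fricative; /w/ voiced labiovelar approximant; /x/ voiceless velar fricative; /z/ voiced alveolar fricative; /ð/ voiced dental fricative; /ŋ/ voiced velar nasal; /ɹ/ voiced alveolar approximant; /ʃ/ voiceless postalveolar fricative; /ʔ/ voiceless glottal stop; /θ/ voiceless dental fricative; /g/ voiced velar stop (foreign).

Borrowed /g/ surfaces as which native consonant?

k

/k/ is closest: same manner (stop), place distance 0 (velar→velar), voicing differs (+1); total 1. Next closest is /ʔ/ at distance 3.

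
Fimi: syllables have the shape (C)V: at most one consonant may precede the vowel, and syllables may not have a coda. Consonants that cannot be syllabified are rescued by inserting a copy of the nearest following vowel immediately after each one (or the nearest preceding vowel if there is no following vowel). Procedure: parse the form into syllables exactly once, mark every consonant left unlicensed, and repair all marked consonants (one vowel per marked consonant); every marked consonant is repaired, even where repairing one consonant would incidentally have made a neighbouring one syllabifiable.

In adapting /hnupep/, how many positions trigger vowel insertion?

The unsyllabifiable consonants are /h/, /p/; each receives one epenthetic vowel.

2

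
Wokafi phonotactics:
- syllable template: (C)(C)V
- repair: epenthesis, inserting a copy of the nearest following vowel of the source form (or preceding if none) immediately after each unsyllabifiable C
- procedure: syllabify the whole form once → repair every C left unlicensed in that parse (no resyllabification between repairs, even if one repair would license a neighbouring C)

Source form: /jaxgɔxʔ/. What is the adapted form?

The consonants /x/, /ʔ/ cannot be parsed into a legal (C)(C)V syllable (no codas are permitted; onsets may contain at most 2 consonants).
Epenthesis after each stranded consonant: /x/ → /xɔ/, /ʔ/ → /ʔɔ/.

jaxgɔxɔʔɔ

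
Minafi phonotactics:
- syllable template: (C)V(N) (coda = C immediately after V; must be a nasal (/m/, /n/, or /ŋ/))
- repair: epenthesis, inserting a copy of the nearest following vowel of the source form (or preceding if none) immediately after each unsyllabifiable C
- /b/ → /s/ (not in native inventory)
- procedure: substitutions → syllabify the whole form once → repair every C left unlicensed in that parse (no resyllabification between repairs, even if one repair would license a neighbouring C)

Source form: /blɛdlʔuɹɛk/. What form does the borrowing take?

sɛlɛduluʔuɹɛkɛ

Substitution: /b/ → /s/, giving /slɛdlʔuɹɛk/.
The consonants /s/, /d/, /l/, /k/ cannot be parsed into a legal (C)V(N) syllable (only a nasal (/m/, /n/, or /ŋ/) is licensed in coda position; onsets are limited to one consonant).
Epenthesis after each stranded consonant: /s/ → /sɛ/, /d/ → /du/, /l/ → /lu/, /k/ → /kɛ/.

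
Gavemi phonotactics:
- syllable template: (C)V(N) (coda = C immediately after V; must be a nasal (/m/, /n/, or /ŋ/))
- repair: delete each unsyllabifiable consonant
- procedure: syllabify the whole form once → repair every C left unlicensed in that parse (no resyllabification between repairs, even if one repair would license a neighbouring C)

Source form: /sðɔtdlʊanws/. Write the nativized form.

Under (C)V(N), the unsyllabifiable consonants are /s/, /t/, /d/, /w/, /s/ (only a nasal (/m/, /n/, or /ŋ/) is licensed in coda position; onsets are limited to one consonant).
Deletion applies to /s/, /t/, /d/, /w/, /s/.

ðɔlʊan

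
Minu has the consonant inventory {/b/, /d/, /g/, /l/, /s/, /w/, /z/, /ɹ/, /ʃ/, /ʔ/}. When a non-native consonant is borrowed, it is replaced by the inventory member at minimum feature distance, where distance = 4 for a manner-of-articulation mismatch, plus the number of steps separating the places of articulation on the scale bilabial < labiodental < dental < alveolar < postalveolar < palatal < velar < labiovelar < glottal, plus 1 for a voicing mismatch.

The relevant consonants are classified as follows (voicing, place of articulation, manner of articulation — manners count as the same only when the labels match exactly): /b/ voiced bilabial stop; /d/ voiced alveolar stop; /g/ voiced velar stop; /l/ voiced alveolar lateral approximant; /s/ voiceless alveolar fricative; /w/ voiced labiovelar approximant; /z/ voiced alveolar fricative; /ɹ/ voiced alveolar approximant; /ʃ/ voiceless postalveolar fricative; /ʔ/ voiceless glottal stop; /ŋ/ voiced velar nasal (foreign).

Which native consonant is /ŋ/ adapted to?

g

/g/ is closest: manner differs (nasal→stop, +4), place distance 0 (velar→velar), same voicing; total 4. Next closest is /w/ at distance 5.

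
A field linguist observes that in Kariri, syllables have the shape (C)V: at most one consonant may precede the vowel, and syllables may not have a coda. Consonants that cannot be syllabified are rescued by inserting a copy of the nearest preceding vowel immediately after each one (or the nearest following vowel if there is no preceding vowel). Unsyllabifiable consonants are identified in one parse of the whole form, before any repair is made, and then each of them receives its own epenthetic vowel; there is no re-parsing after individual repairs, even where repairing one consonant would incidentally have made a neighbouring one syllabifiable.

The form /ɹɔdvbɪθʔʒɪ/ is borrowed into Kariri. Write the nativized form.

Under (C)V, the unsyllabifiable consonants are /d/, /v/, /θ/, /ʔ/ (no codas are permitted; onsets are limited to one consonant).
Epenthesis after each stranded consonant: /d/ → /dɔ/, /v/ → /vɔ/, /θ/ → /θɪ/, /ʔ/ → /ʔɪ/.

ɹɔdɔvɔbɪθɪʔɪʒɪ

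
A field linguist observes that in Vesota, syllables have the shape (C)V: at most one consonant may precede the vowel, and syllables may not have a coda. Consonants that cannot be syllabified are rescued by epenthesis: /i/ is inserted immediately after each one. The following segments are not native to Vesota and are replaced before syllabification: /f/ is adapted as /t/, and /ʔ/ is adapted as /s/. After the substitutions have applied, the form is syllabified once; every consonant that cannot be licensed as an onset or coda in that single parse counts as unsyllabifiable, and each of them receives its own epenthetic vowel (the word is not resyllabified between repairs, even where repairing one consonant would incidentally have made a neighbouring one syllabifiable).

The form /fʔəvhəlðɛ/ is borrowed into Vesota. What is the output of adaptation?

tisəvihəliðɛ

Substitution: /f/ → /t/, /ʔ/ → /s/, giving /tsəvhəlðɛ/.
The consonants /t/, /v/, /l/ cannot be parsed into a legal (C)V syllable (no codas are permitted; onsets are limited to one consonant).
Epenthesis after each stranded consonant: /t/ → /ti/, /v/ → /vi/, /l/ → /li/.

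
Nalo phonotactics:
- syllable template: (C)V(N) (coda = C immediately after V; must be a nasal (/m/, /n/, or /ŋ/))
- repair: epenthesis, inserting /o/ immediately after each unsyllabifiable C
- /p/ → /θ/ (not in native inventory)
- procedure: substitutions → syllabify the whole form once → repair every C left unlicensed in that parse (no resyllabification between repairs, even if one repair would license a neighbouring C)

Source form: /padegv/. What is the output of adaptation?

Substitution: /p/ → /θ/, giving /θadegv/.
Under (C)V(N), the unsyllabifiable consonants are /g/, /v/ (only a nasal (/m/, /n/, or /ŋ/) is licensed in coda position; onsets are limited to one consonant).
Inserting the epenthetic vowel yields /g/ → /go/, /v/ → /vo/.

θadegovo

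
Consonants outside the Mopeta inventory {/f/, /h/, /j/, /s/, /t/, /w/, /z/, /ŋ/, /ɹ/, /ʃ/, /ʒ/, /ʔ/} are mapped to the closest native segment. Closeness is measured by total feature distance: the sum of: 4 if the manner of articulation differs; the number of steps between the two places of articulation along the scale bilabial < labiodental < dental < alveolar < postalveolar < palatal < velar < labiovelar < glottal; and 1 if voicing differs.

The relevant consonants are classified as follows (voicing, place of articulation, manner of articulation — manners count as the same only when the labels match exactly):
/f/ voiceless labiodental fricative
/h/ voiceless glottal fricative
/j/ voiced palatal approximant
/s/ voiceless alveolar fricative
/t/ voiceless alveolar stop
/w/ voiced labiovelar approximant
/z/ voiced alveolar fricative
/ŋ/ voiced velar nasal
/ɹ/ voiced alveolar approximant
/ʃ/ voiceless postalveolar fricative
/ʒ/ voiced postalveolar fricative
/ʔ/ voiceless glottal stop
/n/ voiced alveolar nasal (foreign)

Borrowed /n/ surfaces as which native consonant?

/ŋ/ is closest: same manner (nasal), place distance 3 (alveolar→velar), same voicing; total 3. Next closest is /z/ at distance 4.

ŋ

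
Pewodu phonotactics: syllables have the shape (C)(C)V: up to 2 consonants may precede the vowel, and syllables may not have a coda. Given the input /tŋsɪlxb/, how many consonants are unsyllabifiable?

4

Under (C)(C)V, the unsyllabifiable consonants are /t/, /l/, /x/, /b/ (no codas are permitted; onsets may contain at most 2 consonants).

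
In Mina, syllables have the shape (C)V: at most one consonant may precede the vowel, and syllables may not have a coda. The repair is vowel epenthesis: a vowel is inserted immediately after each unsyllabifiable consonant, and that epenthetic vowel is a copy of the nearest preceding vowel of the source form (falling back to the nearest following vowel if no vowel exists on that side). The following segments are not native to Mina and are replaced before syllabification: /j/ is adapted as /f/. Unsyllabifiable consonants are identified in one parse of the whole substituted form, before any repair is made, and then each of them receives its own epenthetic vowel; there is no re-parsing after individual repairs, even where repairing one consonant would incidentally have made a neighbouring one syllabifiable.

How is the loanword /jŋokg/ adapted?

foŋokogo

Substitution: /j/ → /f/, giving /fŋokg/.
Syllabifying with onset maximization leaves /f/, /k/, /g/ stranded (no codas are permitted; onsets are limited to one consonant).
Epenthesis after each stranded consonant: /f/ → /fo/, /k/ → /ko/, /g/ → /go/.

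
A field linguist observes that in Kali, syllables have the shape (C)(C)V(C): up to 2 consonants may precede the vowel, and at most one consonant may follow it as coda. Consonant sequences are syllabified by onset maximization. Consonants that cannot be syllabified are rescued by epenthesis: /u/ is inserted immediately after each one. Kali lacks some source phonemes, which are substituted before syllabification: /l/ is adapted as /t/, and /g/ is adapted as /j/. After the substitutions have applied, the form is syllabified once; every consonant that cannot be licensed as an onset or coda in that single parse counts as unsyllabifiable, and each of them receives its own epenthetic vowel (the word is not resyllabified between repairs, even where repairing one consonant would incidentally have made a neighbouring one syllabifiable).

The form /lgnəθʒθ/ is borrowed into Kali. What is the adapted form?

Substitution: /l/ → /t/, /g/ → /j/, giving /tjnəθʒθ/.
Under (C)(C)V(C), the unsyllabifiable consonants are /t/, /ʒ/, /θ/ (at most one coda consonant is licensed; onsets may contain at most 2 consonants).
Epenthesis after each stranded consonant: /t/ → /tu/, /ʒ/ → /ʒu/, /θ/ → /θu/.

tujnəθʒuθu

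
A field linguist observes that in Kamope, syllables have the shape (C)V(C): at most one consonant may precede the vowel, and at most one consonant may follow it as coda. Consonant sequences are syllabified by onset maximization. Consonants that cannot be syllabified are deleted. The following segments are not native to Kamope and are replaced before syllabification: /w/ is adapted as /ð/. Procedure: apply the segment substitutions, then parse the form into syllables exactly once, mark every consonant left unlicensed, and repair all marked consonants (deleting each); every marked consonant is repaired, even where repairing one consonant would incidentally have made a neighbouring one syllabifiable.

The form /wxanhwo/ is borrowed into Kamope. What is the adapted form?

Substitution: /w/ → /ð/, giving /ðxanhðo/.
The consonants /ð/, /h/ cannot be parsed into a legal (C)V(C) syllable (at most one coda consonant is licensed; onsets are limited to one consonant).
Each unlicensed consonant is deleted: /ð/, /h/.

xanðo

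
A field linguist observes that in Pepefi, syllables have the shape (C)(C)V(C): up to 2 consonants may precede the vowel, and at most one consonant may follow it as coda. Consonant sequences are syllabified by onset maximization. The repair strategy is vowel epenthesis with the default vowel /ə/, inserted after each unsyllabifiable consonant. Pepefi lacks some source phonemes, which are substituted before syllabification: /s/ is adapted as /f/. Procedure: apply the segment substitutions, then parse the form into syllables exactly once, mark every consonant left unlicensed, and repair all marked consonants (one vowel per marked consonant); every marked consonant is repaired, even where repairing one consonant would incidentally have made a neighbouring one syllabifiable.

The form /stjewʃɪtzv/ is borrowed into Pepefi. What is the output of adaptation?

fətjewʃɪtzəvə

Substitution: /s/ → /f/, giving /ftjewʃɪtzv/.
Under (C)(C)V(C), the unsyllabifiable consonants are /f/, /z/, /v/ (at most one coda consonant is licensed; onsets may contain at most 2 consonants).
Inserting the epenthetic vowel yields /f/ → /fə/, /z/ → /zə/, /v/ → /və/.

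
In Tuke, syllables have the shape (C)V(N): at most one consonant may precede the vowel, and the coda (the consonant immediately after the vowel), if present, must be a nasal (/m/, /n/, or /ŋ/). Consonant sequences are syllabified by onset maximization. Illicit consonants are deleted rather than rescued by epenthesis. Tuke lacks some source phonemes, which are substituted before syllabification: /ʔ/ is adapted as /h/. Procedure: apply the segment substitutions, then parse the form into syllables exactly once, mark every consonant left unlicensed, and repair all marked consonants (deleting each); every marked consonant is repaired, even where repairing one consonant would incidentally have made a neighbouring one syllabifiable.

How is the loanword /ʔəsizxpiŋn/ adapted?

həsipiŋ

Substitution: /ʔ/ → /h/, giving /həsizxpiŋn/.
Under (C)V(N), the unsyllabifiable consonants are /z/, /x/, /n/ (only a nasal (/m/, /n/, or /ŋ/) is licensed in coda position; onsets are limited to one consonant).
Deleting the stranded consonants removes /z/, /x/, /n/.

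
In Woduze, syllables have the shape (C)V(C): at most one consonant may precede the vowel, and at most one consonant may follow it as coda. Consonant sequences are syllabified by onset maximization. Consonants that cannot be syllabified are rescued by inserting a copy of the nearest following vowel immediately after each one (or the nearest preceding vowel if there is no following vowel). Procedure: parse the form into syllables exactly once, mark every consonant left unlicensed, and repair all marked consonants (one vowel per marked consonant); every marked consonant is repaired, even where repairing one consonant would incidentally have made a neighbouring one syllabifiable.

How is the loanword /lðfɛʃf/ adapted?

The consonants /l/, /ð/, /f/ cannot be parsed into a legal (C)V(C) syllable (at most one coda consonant is licensed; onsets are limited to one consonant).
Epenthesis after each stranded consonant: /l/ → /lɛ/, /ð/ → /ðɛ/, /f/ → /fɛ/.

lɛðɛfɛʃfɛ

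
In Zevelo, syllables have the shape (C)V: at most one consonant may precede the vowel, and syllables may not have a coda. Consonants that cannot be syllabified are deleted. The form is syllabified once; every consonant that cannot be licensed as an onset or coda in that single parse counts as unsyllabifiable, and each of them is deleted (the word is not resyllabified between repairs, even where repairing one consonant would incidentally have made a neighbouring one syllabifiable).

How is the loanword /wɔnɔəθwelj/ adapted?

Syllabifying with onset maximization leaves /θ/, /l/, /j/ stranded (no codas are permitted; onsets are limited to one consonant).
Each unlicensed consonant is deleted: /θ/, /l/, /j/.

wɔnɔəwe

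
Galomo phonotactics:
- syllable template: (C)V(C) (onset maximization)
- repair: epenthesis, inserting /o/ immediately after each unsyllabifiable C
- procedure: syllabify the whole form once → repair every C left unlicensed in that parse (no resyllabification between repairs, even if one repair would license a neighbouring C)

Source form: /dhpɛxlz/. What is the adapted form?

The consonants /d/, /h/, /l/, /z/ cannot be parsed into a legal (C)V(C) syllable (at most one coda consonant is licensed; onsets are limited to one consonant).
Each unlicensed consonant becomes the onset of a new syllable: /d/ → /do/, /h/ → /ho/, /l/ → /lo/, /z/ → /zo/.

dohopɛxlozo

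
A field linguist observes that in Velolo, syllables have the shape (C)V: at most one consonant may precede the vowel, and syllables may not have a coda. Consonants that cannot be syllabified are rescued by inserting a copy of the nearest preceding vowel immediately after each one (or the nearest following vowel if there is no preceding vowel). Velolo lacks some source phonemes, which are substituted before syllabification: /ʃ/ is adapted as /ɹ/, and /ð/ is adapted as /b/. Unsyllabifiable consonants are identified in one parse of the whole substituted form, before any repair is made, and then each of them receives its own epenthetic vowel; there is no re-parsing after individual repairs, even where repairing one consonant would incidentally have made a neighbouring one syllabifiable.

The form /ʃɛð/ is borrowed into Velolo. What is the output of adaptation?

ɹɛbɛ

Substitution: /ʃ/ → /ɹ/, /ð/ → /b/, giving /ɹɛb/.
Syllabifying with onset maximization leaves /b/ stranded (no codas are permitted; onsets are limited to one consonant).
Each unlicensed consonant becomes the onset of a new syllable: /b/ → /bɛ/.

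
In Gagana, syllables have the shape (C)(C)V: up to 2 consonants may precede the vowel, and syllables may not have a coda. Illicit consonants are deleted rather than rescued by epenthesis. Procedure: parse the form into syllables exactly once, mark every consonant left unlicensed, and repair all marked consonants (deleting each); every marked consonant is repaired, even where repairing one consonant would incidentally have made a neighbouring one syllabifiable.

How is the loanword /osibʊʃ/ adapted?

osibʊ

Under (C)(C)V, the unsyllabifiable consonants are /ʃ/ (no codas are permitted; onsets may contain at most 2 consonants).
Deleting the stranded consonants removes /ʃ/.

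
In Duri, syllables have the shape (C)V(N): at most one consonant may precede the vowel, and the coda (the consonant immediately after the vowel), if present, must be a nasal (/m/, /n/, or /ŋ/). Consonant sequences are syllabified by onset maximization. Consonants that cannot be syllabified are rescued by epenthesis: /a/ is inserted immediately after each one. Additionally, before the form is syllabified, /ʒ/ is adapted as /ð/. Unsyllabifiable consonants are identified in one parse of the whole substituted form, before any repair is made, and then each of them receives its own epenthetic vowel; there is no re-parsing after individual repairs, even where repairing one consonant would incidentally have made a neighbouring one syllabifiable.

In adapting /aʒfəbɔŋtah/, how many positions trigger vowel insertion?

2

After substitution the input is /aðfəbɔŋtah/.
The unsyllabifiable consonants are /ð/, /h/; each receives one epenthetic vowel.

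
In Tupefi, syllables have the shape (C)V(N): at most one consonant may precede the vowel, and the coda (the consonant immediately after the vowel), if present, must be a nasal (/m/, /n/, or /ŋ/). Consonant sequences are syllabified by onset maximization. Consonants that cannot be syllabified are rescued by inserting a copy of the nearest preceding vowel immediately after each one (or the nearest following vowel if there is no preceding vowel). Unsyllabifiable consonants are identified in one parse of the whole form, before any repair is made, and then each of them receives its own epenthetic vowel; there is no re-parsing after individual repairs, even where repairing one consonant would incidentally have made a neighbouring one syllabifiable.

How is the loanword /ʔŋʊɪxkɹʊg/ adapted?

ʔʊŋʊɪxɪkɪɹʊgʊ

Under (C)V(N), the unsyllabifiable consonants are /ʔ/, /x/, /k/, /g/ (only a nasal (/m/, /n/, or /ŋ/) is licensed in coda position; onsets are limited to one consonant).
Each unlicensed consonant becomes the onset of a new syllable: /ʔ/ → /ʔʊ/, /x/ → /xɪ/, /k/ → /kɪ/, /g/ → /gʊ/.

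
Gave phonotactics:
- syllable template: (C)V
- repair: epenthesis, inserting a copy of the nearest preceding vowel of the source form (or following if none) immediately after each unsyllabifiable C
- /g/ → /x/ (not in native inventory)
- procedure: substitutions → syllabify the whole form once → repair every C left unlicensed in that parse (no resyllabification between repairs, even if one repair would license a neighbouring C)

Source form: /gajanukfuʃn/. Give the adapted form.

Substitution: /g/ → /x/, giving /xajanukfuʃn/.
Syllabifying with onset maximization leaves /k/, /ʃ/, /n/ stranded (no codas are permitted; onsets are limited to one consonant).
Each unlicensed consonant becomes the onset of a new syllable: /k/ → /ku/, /ʃ/ → /ʃu/, /n/ → /nu/.

xajanukufuʃunu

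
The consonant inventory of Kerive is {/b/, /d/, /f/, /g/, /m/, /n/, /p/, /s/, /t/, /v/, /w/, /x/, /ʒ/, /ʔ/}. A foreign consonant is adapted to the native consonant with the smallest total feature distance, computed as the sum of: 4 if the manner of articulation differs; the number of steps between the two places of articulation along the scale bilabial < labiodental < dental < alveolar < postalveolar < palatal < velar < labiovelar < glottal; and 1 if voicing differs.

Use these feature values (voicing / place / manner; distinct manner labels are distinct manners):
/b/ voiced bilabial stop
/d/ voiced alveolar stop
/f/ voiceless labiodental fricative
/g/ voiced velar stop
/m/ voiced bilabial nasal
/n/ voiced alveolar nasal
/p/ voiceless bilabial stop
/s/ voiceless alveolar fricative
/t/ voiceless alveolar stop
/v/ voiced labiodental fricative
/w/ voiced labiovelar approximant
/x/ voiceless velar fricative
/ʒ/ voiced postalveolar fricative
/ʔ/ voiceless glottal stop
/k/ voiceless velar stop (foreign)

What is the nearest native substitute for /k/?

g

/g/ is closest: same manner (stop), place distance 0 (velar→velar), voicing differs (+1); total 1. Next closest is /ʔ/ at distance 2.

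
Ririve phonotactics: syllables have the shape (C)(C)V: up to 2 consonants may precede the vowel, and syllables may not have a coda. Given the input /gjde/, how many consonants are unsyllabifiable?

The consonants /g/ cannot be parsed into a legal (C)(C)V syllable (no codas are permitted; onsets may contain at most 2 consonants).

1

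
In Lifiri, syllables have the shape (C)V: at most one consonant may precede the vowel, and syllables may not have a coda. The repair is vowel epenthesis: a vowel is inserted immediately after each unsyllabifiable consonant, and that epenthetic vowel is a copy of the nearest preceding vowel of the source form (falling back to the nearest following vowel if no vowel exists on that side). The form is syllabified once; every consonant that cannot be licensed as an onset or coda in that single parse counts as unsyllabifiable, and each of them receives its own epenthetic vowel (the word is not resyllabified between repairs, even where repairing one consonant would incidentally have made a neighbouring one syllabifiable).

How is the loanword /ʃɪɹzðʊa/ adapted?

The consonants /ɹ/, /z/ cannot be parsed into a legal (C)V syllable (no codas are permitted; onsets are limited to one consonant).
Each unlicensed consonant becomes the onset of a new syllable: /ɹ/ → /ɹɪ/, /z/ → /zɪ/.

ʃɪɹɪzɪðʊa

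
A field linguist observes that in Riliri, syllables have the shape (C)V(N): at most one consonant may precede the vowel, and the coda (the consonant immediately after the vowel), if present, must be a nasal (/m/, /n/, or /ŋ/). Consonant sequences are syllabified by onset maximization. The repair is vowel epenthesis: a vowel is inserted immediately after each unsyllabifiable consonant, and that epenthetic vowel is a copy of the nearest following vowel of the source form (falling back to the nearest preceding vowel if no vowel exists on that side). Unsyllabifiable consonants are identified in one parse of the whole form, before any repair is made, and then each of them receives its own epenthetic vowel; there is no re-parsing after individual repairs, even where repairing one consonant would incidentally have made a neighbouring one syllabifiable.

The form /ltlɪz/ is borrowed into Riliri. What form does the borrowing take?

The consonants /l/, /t/, /z/ cannot be parsed into a legal (C)V(N) syllable (only a nasal (/m/, /n/, or /ŋ/) is licensed in coda position; onsets are limited to one consonant).
Inserting the epenthetic vowel yields /l/ → /lɪ/, /t/ → /tɪ/, /z/ → /zɪ/.

lɪtɪlɪzɪ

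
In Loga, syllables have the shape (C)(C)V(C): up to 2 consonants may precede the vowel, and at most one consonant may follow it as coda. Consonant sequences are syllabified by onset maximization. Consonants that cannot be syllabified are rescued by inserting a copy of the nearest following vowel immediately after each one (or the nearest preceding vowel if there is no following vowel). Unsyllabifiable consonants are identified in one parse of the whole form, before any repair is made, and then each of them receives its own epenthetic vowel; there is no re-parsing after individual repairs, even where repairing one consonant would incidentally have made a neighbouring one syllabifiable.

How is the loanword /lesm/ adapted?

Syllabifying with onset maximization leaves /m/ stranded (at most one coda consonant is licensed; onsets may contain at most 2 consonants).
Inserting the epenthetic vowel yields /m/ → /me/.

lesme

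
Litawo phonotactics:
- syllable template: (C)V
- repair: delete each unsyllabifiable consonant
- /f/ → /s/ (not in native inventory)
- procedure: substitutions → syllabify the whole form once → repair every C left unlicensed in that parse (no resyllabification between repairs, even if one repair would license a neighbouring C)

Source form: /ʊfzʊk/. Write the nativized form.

ʊzʊ

Substitution: /f/ → /s/, giving /ʊszʊk/.
Syllabifying with onset maximization leaves /s/, /k/ stranded (no codas are permitted; onsets are limited to one consonant).
Deleting the stranded consonants removes /s/, /k/.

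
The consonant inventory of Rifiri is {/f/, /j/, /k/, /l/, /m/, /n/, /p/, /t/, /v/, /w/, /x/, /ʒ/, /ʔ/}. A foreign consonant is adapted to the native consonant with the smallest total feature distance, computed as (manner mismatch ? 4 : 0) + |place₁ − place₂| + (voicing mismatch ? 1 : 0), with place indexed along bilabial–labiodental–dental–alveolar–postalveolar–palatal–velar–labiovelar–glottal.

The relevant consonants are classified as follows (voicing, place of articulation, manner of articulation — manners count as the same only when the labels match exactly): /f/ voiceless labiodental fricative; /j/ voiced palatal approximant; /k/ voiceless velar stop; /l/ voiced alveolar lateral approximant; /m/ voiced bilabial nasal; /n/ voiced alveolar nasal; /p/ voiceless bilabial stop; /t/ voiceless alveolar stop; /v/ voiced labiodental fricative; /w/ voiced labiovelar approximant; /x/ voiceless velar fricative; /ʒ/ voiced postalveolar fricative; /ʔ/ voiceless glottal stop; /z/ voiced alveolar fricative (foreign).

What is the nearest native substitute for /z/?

ʒ

/ʒ/ is closest: same manner (fricative), place distance 1 (alveolar→postalveolar), same voicing; total 1. Next closest is /v/ at distance 2.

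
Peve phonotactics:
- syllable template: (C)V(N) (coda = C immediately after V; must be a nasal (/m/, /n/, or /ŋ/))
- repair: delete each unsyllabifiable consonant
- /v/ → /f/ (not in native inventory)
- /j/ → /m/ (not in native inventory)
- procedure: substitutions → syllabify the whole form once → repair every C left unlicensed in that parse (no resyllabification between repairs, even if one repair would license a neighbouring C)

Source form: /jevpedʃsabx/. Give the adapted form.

Substitution: /j/ → /m/, /v/ → /f/, giving /mefpedʃsabx/.
Under (C)V(N), the unsyllabifiable consonants are /f/, /d/, /ʃ/, /b/, /x/ (only a nasal (/m/, /n/, or /ŋ/) is licensed in coda position; onsets are limited to one consonant).
Deletion applies to /f/, /d/, /ʃ/, /b/, /x/.

mepesa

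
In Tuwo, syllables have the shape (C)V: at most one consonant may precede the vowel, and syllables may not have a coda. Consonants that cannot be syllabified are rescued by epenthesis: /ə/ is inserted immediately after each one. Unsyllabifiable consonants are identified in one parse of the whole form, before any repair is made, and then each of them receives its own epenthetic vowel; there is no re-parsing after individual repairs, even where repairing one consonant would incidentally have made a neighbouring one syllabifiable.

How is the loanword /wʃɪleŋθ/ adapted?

The consonants /w/, /ŋ/, /θ/ cannot be parsed into a legal (C)V syllable (no codas are permitted; onsets are limited to one consonant).
Inserting the epenthetic vowel yields /w/ → /wə/, /ŋ/ → /ŋə/, /θ/ → /θə/.

wəʃɪleŋəθə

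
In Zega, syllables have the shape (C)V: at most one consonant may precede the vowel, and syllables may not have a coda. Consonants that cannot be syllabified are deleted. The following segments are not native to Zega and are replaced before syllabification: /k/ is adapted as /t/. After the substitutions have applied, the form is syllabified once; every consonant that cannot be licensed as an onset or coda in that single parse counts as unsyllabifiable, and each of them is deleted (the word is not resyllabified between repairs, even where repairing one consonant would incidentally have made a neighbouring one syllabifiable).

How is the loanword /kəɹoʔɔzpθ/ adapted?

təɹoʔɔ

Substitution: /k/ → /t/, giving /təɹoʔɔzpθ/.
Syllabifying with onset maximization leaves /z/, /p/, /θ/ stranded (no codas are permitted; onsets are limited to one consonant).
Deleting the stranded consonants removes /z/, /p/, /θ/.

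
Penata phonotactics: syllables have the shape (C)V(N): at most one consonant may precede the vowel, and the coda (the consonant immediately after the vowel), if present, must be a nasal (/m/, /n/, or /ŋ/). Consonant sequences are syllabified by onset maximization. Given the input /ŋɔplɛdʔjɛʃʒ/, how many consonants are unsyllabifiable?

Under (C)V(N), the unsyllabifiable consonants are /p/, /d/, /ʔ/, /ʃ/, /ʒ/ (only a nasal (/m/, /n/, or /ŋ/) is licensed in coda position; onsets are limited to one consonant).

5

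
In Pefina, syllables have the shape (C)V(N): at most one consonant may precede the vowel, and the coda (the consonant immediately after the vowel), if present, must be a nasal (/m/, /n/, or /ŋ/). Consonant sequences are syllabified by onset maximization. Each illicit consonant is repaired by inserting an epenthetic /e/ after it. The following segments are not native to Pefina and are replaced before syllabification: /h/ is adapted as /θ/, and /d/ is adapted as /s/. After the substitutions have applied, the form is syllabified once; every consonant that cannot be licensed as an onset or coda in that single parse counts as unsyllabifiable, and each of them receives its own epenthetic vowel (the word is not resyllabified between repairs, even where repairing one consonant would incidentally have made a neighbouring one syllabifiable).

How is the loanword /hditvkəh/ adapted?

θesitevekəθe

Substitution: /h/ → /θ/, /d/ → /s/, giving /θsitvkəθ/.
Under (C)V(N), the unsyllabifiable consonants are /θ/, /t/, /v/, /θ/ (only a nasal (/m/, /n/, or /ŋ/) is licensed in coda position; onsets are limited to one consonant).
Inserting the epenthetic vowel yields /θ/ → /θe/, /t/ → /te/, /v/ → /ve/, /θ/ → /θe/.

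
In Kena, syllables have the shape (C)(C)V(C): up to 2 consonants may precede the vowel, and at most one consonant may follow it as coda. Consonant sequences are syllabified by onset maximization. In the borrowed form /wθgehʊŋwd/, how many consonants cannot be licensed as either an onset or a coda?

Syllabifying with onset maximization leaves /w/, /w/, /d/ stranded (at most one coda consonant is licensed; onsets may contain at most 2 consonants).

3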